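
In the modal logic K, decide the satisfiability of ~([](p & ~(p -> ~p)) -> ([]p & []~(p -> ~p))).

Unsatisfiable

1. ~([](p & ~(p -> ~p)) -> ([]p & []~(p -> ~p))), w0
2. [](p & ~(p -> ~p)), w0
3. ~([]p & []~(p -> ~p)), w0
4. ~[]~(p -> ~p), w0
5. p -> ~p, w1
6. p & ~(p -> ~p), w1
7. p, w1
8. ~(p -> ~p), w1
9. ~p, w1
Accessibility: w0Rw1
Branch closes: p and ~p both at w1.
All branches of the tableau close; one closing branch shown above.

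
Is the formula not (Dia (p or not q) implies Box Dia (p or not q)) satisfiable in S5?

Unsatisfiable (every branch closes)

1. not (Dia (p or not q) implies Box Dia (p or not q)), u
2. Dia (p or not q), u   [neg-implies-rule on 1]
3. not Box Dia (p or not q), u   [neg-implies-rule on 1]
4. p or not q, v   [Dia-rule on 2: fresh world v, uRv]
5. not q, v   [or-rule on 4 (branches; this branch)]
6. not Dia (p or not q), w   [neg-Box-rule on 3: fresh world w, uRw]
7. not (p or not q), u   [neg-Dia-rule on 6 via wRu]
8. not p, u   [neg-or-rule on 7]
9. q, u   [neg-or-rule on 7]
10. not (p or not q), v   [neg-Dia-rule on 6 via wRv]
11. not p, v   [neg-or-rule on 10]
12. q, v   [neg-or-rule on 10]
Accessibility: uRu, uRv, uRw, vRu, vRv, vRw, wRu, wRv, wRw
Branch closes: q and not q both at v.
All branches of the tableau close; one closing branch shown above.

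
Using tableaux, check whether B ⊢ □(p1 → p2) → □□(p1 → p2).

No, not valid

Tableau for the negation ¬(□(p1 → p2) → □□(p1 → p2)):
1. ¬(□(p1 → p2) → □□(p1 → p2)), w0
2. □(p1 → p2), w0
3. ¬□□(p1 → p2), w0
4. p1 → p2, w0
5. p2, w0
6. ¬□(p1 → p2), w1
7. p1 → p2, w1
8. p2, w1
9. ¬(p1 → p2), w2
10. p1, w2
11. ¬p2, w2
Accessibility: w0Rw0, w0Rw1, w1Rw0, w1Rw1, w1Rw2, w2Rw1, w2Rw2
The negation has an open branch (countermodel exists).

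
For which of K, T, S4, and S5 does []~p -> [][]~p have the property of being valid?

S4, S5

T-tableau for the negation ~([]~p -> [][]~p):
1. ~([]~p -> [][]~p), w0
2. []~p, w0   [~->-rule on 1]
3. ~[][]~p, w0   [~->-rule on 1]
4. ~p, w0   [[]-rule on 2 via w0Rw0]
5. ~[]~p, w1   [~[]-rule on 3: fresh world w1, w0Rw1]
6. ~p, w1   [[]-rule on 2 via w0Rw1]
7. p, w2   [~[]-rule on 5: fresh world w2, w1Rw2]
Accessibility: w0Rw0, w0Rw1, w1Rw1, w1Rw2, w2Rw2
Complete open branch: countermodel on a T-frame, so not valid in T, nor in K (the same frame is also a K-frame).
S4-tableau for the negation ~([]~p -> [][]~p):
1. ~([]~p -> [][]~p), w0
2. []~p, w0   [~->-rule on 1]
3. ~[][]~p, w0   [~->-rule on 1]
4. ~p, w0   [[]-rule on 2 via w0Rw0]
5. ~[]~p, w1   [~[]-rule on 3: fresh world w1, w0Rw1]
6. ~p, w1   [[]-rule on 2 via w0Rw1]
7. p, w2   [~[]-rule on 5: fresh world w2, w1Rw2]
8. ~p, w2   [[]-rule on 2 via w0Rw2]
Accessibility: w0Rw0, w0Rw1, w0Rw2, w1Rw1, w1Rw2, w2Rw2
Branch closes: p and ~p both at w2.
Every branch closes (one shown): valid in S4, hence also in S5 (every theorem of S4 is a theorem of S5).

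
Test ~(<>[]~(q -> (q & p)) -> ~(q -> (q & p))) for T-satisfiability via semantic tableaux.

1. ~(<>[]~(q -> (q & p)) -> ~(q -> (q & p))), u
2. <>[]~(q -> (q & p)), u
3. q -> (q & p), u
4. q & p, u
5. q, u
6. p, u
7. []~(q -> (q & p)), v
8. ~(q -> (q & p)), v
9. q, v
10. ~(q & p), v
11. ~p, v
Accessibility: uRu, uRv, vRv

Satisfiable (open branch found)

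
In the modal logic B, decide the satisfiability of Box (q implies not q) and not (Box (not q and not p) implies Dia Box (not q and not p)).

1. Box (q implies not q) and not (Box (not q and not p) implies Dia Box (not q and not p)), 0
2. Box (q implies not q), 0
3. not (Box (not q and not p) implies Dia Box (not q and not p)), 0
4. Box (not q and not p), 0
5. not Dia Box (not q and not p), 0
6. q implies not q, 0
7. not q and not p, 0
8. not q, 0
9. not p, 0
10. not Box (not q and not p), 0
11. not (not q and not p), 1
12. q implies not q, 1
13. not q and not p, 1
14. not q, 1
15. not p, 1
16. not Box (not q and not p), 1
17. p, 1
Accessibility: 0R0, 0R1, 1R0, 1R1
Branch closes: p and not p both at 1.
All branches of the tableau close; one closing branch shown above.

Unsatisfiable (every branch closes)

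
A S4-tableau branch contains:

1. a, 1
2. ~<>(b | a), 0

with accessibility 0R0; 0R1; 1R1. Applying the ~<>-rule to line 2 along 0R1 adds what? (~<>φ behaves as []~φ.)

~(b | a), 1

~<>φ behaves as []~φ: propagate the negated body to each accessible world.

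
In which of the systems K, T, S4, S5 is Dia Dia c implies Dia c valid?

S4, S5

T-tableau for the negation not (Dia Dia c implies Dia c):
1. not (Dia Dia c implies Dia c), w0
2. Dia Dia c, w0   [neg-implies-rule on 1]
3. not Dia c, w0   [neg-implies-rule on 1]
4. not c, w0   [neg-Dia-rule on 3 via w0Rw0]
5. Dia c, w1   [Dia-rule on 2: fresh world w1, w0Rw1]
6. not c, w1   [neg-Dia-rule on 3 via w0Rw1]
7. c, w2   [Dia-rule on 5: fresh world w2, w1Rw2]
Accessibility: w0Rw0, w0Rw1, w1Rw1, w1Rw2, w2Rw2
Complete open branch: countermodel on a T-frame, so not valid in T, nor in K (the same frame is also a K-frame).
S4-tableau for the negation not (Dia Dia c implies Dia c):
1. not (Dia Dia c implies Dia c), w0
2. Dia Dia c, w0   [neg-implies-rule on 1]
3. not Dia c, w0   [neg-implies-rule on 1]
4. not c, w0   [neg-Dia-rule on 3 via w0Rw0]
5. Dia c, w1   [Dia-rule on 2: fresh world w1, w0Rw1]
6. not c, w1   [neg-Dia-rule on 3 via w0Rw1]
7. c, w2   [Dia-rule on 5: fresh world w2, w1Rw2]
8. not c, w2   [neg-Dia-rule on 3 via w0Rw2]
Accessibility: w0Rw0, w0Rw1, w0Rw2, w1Rw1, w1Rw2, w2Rw2
Branch closes: c and not c both at w2.
Every branch closes (one shown): valid in S4, hence also in S5 (every theorem of S4 is a theorem of S5).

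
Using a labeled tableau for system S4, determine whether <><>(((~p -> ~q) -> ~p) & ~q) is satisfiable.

1. <><>(((~p -> ~q) -> ~p) & ~q), w0
2. <>(((~p -> ~q) -> ~p) & ~q), w1   [<>-rule on 1: fresh world w1, w0Rw1]
3. ((~p -> ~q) -> ~p) & ~q, w2   [<>-rule on 2: fresh world w2, w1Rw2]
4. (~p -> ~q) -> ~p, w2   [&-rule on 3]
5. ~q, w2   [&-rule on 3]
6. ~p, w2   [->-rule on 4 (branches; this branch)]
Accessibility: w0Rw0, w0Rw1, w0Rw2, w1Rw1, w1Rw2, w2Rw2

Satisfiable (open branch found)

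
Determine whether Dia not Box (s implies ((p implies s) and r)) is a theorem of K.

Tableau for the negation not Dia not Box (s implies ((p implies s) and r)):
1. not Dia not Box (s implies ((p implies s) and r)), w0
The negation has an open branch (countermodel exists).

No, not valid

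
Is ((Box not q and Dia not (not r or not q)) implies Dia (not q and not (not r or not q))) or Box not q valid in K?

Valid

Tableau for the negation not (((Box not q and Dia not (not r or not q)) implies Dia (not q and not (not r or not q))) or Box not q):
1. not (((Box not q and Dia not (not r or not q)) implies Dia (not q and not (not r or not q))) or Box not q), 0
2. not ((Box not q and Dia not (not r or not q)) implies Dia (not q and not (not r or not q))), 0
3. not Box not q, 0
4. Box not q and Dia not (not r or not q), 0
5. not Dia (not q and not (not r or not q)), 0
6. Box not q, 0
7. Dia not (not r or not q), 0
8. q, 1
9. not (not q and not (not r or not q)), 1
10. not q, 1
Accessibility: 0R1
Branch closes: q and not q both at 1.
Every branch of the negation's tableau closes; the branch above is one of them.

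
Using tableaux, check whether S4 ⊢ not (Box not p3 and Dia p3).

Yes, valid

Tableau for the negation Box not p3 and Dia p3:
1. Box not p3 and Dia p3, 0
2. Box not p3, 0
3. Dia p3, 0
4. not p3, 0
5. p3, 1
6. not p3, 1
Accessibility: 0R0, 0R1, 1R1
Branch closes: p3 and not p3 both at 1.
Every branch of the negation's tableau closes; the branch above is one of them.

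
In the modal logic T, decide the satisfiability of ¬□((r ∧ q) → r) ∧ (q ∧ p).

1. ¬□((r ∧ q) → r) ∧ (q ∧ p), u
2. ¬□((r ∧ q) → r), u
3. q ∧ p, u
4. q, u
5. p, u
6. ¬((r ∧ q) → r), v
7. r ∧ q, v
8. ¬r, v
9. r, v
10. q, v
Accessibility: uRu, uRv, vRv
Branch closes: r and ¬r both at v.
(One branch shown.) All branches close.

Unsatisfiable (every branch closes)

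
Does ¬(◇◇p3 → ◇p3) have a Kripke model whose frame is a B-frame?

1. ¬(◇◇p3 → ◇p3), u
2. ◇◇p3, u
3. ¬◇p3, u
4. ¬p3, u
5. ◇p3, v
6. ¬p3, v
7. p3, w
Accessibility: uRu, uRv, vRu, vRv, vRw, wRv, wRw

Satisfiable (open branch found)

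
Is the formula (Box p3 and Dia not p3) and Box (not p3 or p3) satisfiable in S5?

Unsatisfiable (every branch closes)

1. (Box p3 and Dia not p3) and Box (not p3 or p3), 0
2. Box p3 and Dia not p3, 0
3. Box (not p3 or p3), 0
4. Box p3, 0
5. Dia not p3, 0
6. not p3 or p3, 0
7. p3, 0
8. not p3, 1
9. not p3 or p3, 1
10. p3, 1
Accessibility: 0R0, 0R1, 1R0, 1R1
Branch closes: p3 and not p3 both at 1.
Every branch closes; the branch above is one of them.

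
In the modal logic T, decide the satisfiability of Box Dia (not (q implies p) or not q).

1. Box Dia (not (q implies p) or not q), u
2. Dia (not (q implies p) or not q), u   [Box-rule on 1 via uRu]
3. not (q implies p) or not q, v   [Dia-rule on 2: fresh world v, uRv]
4. Dia (not (q implies p) or not q), v   [Box-rule on 1 via uRv]
5. not q, v   [or-rule on 3 (branches; this branch)]
6. not (q implies p) or not q, w   [Dia-rule on 4: fresh world w, vRw]
7. not q, w   [or-rule on 6 (branches; this branch)]
Accessibility: uRu, uRv, vRv, vRw, wRw

Satisfiable (open branch found)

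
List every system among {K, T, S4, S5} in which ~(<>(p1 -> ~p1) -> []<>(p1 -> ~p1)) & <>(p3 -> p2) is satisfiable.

K, T, S4

S4-tableau for the formula:
1. ~(<>(p1 -> ~p1) -> []<>(p1 -> ~p1)) & <>(p3 -> p2), 0
2. ~(<>(p1 -> ~p1) -> []<>(p1 -> ~p1)), 0   [&-rule on 1]
3. <>(p3 -> p2), 0   [&-rule on 1]
4. <>(p1 -> ~p1), 0   [~->-rule on 2]
5. ~[]<>(p1 -> ~p1), 0   [~->-rule on 2]
6. p3 -> p2, 1   [<>-rule on 3: fresh world 1, 0R1]
7. p2, 1   [->-rule on 6 (branches; this branch)]
8. p1 -> ~p1, 2   [<>-rule on 4: fresh world 2, 0R2]
9. ~p1, 2   [->-rule on 8 (branches; this branch)]
10. ~<>(p1 -> ~p1), 3   [~[]-rule on 5: fresh world 3, 0R3]
11. ~(p1 -> ~p1), 3   [~<>-rule on 10 via 3R3]
12. p1, 3   [~->-rule on 11]
Accessibility: 0R0, 0R1, 0R2, 0R3, 1R1, 2R2, 3R3
Complete open branch: satisfiable in S4, hence also in K, T (this S4-model is also a K-model and a T-model).
S5-tableau for the formula:
1. ~(<>(p1 -> ~p1) -> []<>(p1 -> ~p1)) & <>(p3 -> p2), 0
2. ~(<>(p1 -> ~p1) -> []<>(p1 -> ~p1)), 0   [&-rule on 1]
3. <>(p3 -> p2), 0   [&-rule on 1]
4. <>(p1 -> ~p1), 0   [~->-rule on 2]
5. ~[]<>(p1 -> ~p1), 0   [~->-rule on 2]
6. p3 -> p2, 1   [<>-rule on 3: fresh world 1, 0R1]
7. p2, 1   [->-rule on 6 (branches; this branch)]
8. p1 -> ~p1, 2   [<>-rule on 4: fresh world 2, 0R2]
9. ~p1, 2   [->-rule on 8 (branches; this branch)]
10. ~<>(p1 -> ~p1), 3   [~[]-rule on 5: fresh world 3, 0R3]
11. ~(p1 -> ~p1), 0   [~<>-rule on 10 via 3R0]
12. p1, 0   [~->-rule on 11]
13. ~(p1 -> ~p1), 1   [~<>-rule on 10 via 3R1]
14. p1, 1   [~->-rule on 13]
15. ~(p1 -> ~p1), 2   [~<>-rule on 10 via 3R2]
16. p1, 2   [~->-rule on 15]
Accessibility: 0R0, 0R1, 0R2, 0R3, 1R0, 1R1, 1R2, 1R3, 2R0, 2R1, 2R2, 2R3, 3R0, 3R1, 3R2, 3R3
Branch closes: p1 and ~p1 both at 2.
Every branch closes (one shown): unsatisfiable in S5.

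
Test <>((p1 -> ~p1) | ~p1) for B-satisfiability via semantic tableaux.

Satisfiable (open branch found)

1. <>((p1 -> ~p1) | ~p1), w0
2. (p1 -> ~p1) | ~p1, w1   [<>-rule on 1: fresh world w1, w0Rw1]
3. ~p1, w1   [|-rule on 2 (branches; this branch)]
Accessibility: w0Rw0, w0Rw1, w1Rw0, w1Rw1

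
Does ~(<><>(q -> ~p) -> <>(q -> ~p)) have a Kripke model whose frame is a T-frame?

Yes, satisfiable

1. ~(<><>(q -> ~p) -> <>(q -> ~p)), w0
2. <><>(q -> ~p), w0
3. ~<>(q -> ~p), w0
4. ~(q -> ~p), w0
5. q, w0
6. p, w0
7. <>(q -> ~p), w1
8. ~(q -> ~p), w1
9. q, w1
10. p, w1
11. q -> ~p, w2
12. ~p, w2
Accessibility: w0Rw0, w0Rw1, w1Rw1, w1Rw2, w2Rw2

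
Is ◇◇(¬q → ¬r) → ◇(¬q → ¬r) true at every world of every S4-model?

Yes, valid

Tableau for the negation ¬(◇◇(¬q → ¬r) → ◇(¬q → ¬r)):
1. ¬(◇◇(¬q → ¬r) → ◇(¬q → ¬r)), 0
2. ◇◇(¬q → ¬r), 0   [¬→-rule on 1]
3. ¬◇(¬q → ¬r), 0   [¬→-rule on 1]
4. ¬(¬q → ¬r), 0   [¬◇-rule on 3 via 0R0]
5. ¬q, 0   [¬→-rule on 4]
6. r, 0   [¬→-rule on 4]
7. ◇(¬q → ¬r), 1   [◇-rule on 2: fresh world 1, 0R1]
8. ¬(¬q → ¬r), 1   [¬◇-rule on 3 via 0R1]
9. ¬q, 1   [¬→-rule on 8]
10. r, 1   [¬→-rule on 8]
11. ¬q → ¬r, 2   [◇-rule on 7: fresh world 2, 1R2]
12. ¬(¬q → ¬r), 2   [¬◇-rule on 3 via 0R2]
13. ¬q, 2   [¬→-rule on 12]
14. r, 2   [¬→-rule on 12]
15. ¬r, 2   [→-rule on 11 (branches; this branch)]
Accessibility: 0R0, 0R1, 0R2, 1R1, 1R2, 2R2
Branch closes: r and ¬r both at 2.
All branches of the negation close; one closing branch shown above.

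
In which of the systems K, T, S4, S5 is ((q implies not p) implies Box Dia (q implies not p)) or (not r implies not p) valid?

S5-tableau for the negation not (((q implies not p) implies Box Dia (q implies not p)) or (not r implies not p)):
1. not (((q implies not p) implies Box Dia (q implies not p)) or (not r implies not p)), w0
2. not ((q implies not p) implies Box Dia (q implies not p)), w0   [neg-or-rule on 1]
3. not (not r implies not p), w0   [neg-or-rule on 1]
4. q implies not p, w0   [neg-implies-rule on 2]
5. not Box Dia (q implies not p), w0   [neg-implies-rule on 2]
6. not r, w0   [neg-implies-rule on 3]
7. p, w0   [neg-implies-rule on 3]
8. not q, w0   [implies-rule on 4 (branches; this branch)]
9. not Dia (q implies not p), w1   [neg-Box-rule on 5: fresh world w1, w0Rw1]
10. not (q implies not p), w0   [neg-Dia-rule on 9 via w1Rw0]
11. q, w0   [neg-implies-rule on 10]
Accessibility: w0Rw0, w0Rw1, w1Rw0, w1Rw1
Branch closes: q and not q both at w0.
Every branch closes (one shown): valid in S5.
S4-tableau for the negation not (((q implies not p) implies Box Dia (q implies not p)) or (not r implies not p)):
1. not (((q implies not p) implies Box Dia (q implies not p)) or (not r implies not p)), w0
2. not ((q implies not p) implies Box Dia (q implies not p)), w0   [neg-or-rule on 1]
3. not (not r implies not p), w0   [neg-or-rule on 1]
4. q implies not p, w0   [neg-implies-rule on 2]
5. not Box Dia (q implies not p), w0   [neg-implies-rule on 2]
6. not r, w0   [neg-implies-rule on 3]
7. p, w0   [neg-implies-rule on 3]
8. not q, w0   [implies-rule on 4 (branches; this branch)]
9. not Dia (q implies not p), w1   [neg-Box-rule on 5: fresh world w1, w0Rw1]
10. not (q implies not p), w1   [neg-Dia-rule on 9 via w1Rw1]
11. q, w1   [neg-implies-rule on 10]
12. p, w1   [neg-implies-rule on 10]
Accessibility: w0Rw0, w0Rw1, w1Rw1
Complete open branch: countermodel on an S4-frame, so not valid in S4, nor in K, T (the same frame is also a K-frame and a T-frame).

S5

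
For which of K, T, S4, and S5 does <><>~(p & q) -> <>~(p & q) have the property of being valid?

S4, S5

S4-tableau for the negation ~(<><>~(p & q) -> <>~(p & q)):
1. ~(<><>~(p & q) -> <>~(p & q)), 0
2. <><>~(p & q), 0
3. ~<>~(p & q), 0
4. p & q, 0
5. p, 0
6. q, 0
7. <>~(p & q), 1
8. p & q, 1
9. p, 1
10. q, 1
11. ~(p & q), 2
12. p & q, 2
13. p, 2
14. q, 2
15. ~q, 2
Accessibility: 0R0, 0R1, 0R2, 1R1, 1R2, 2R2
Branch closes: q and ~q both at 2.
Every branch closes (one shown): valid in S4, hence also in S5 (every theorem of S4 is a theorem of S5).
T-tableau for the negation ~(<><>~(p & q) -> <>~(p & q)):
1. ~(<><>~(p & q) -> <>~(p & q)), 0
2. <><>~(p & q), 0
3. ~<>~(p & q), 0
4. p & q, 0
5. p, 0
6. q, 0
7. <>~(p & q), 1
8. p & q, 1
9. p, 1
10. q, 1
11. ~(p & q), 2
12. ~q, 2
Accessibility: 0R0, 0R1, 1R1, 1R2, 2R2
Complete open branch: countermodel on a T-frame, so not valid in T, nor in K (the same frame is also a K-frame).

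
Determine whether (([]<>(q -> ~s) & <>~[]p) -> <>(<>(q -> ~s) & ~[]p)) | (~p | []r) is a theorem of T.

Valid

Tableau for the negation ~((([]<>(q -> ~s) & <>~[]p) -> <>(<>(q -> ~s) & ~[]p)) | (~p | []r)):
1. ~((([]<>(q -> ~s) & <>~[]p) -> <>(<>(q -> ~s) & ~[]p)) | (~p | []r)), u
2. ~(([]<>(q -> ~s) & <>~[]p) -> <>(<>(q -> ~s) & ~[]p)), u   [~|-rule on 1]
3. ~(~p | []r), u   [~|-rule on 1]
4. []<>(q -> ~s) & <>~[]p, u   [~->-rule on 2]
5. ~<>(<>(q -> ~s) & ~[]p), u   [~->-rule on 2]
6. p, u   [~|-rule on 3]
7. ~[]r, u   [~|-rule on 3]
8. []<>(q -> ~s), u   [&-rule on 4]
9. <>~[]p, u   [&-rule on 4]
10. ~(<>(q -> ~s) & ~[]p), u   [~<>-rule on 5 via uRu]
11. <>(q -> ~s), u   [[]-rule on 8 via uRu]
12. []p, u   [~&-rule on 10 (branches; this branch)]
13. ~r, v   [~[]-rule on 7: fresh world v, uRv]
14. ~(<>(q -> ~s) & ~[]p), v   [~<>-rule on 5 via uRv]
15. <>(q -> ~s), v   [[]-rule on 8 via uRv]
16. p, v   [[]-rule on 12 via uRv]
17. []p, v   [~&-rule on 14 (branches; this branch)]
18. ~[]p, w   [<>-rule on 9: fresh world w, uRw]
19. ~(<>(q -> ~s) & ~[]p), w   [~<>-rule on 5 via uRw]
20. <>(q -> ~s), w   [[]-rule on 8 via uRw]
21. p, w   [[]-rule on 12 via uRw]
22. ~<>(q -> ~s), w   [~&-rule on 19 (branches; this branch)]
23. ~(q -> ~s), w   [~<>-rule on 22 via wRw]
24. q, w   [~->-rule on 23]
25. s, w   [~->-rule on 23]
26. q -> ~s, x   [<>-rule on 11: fresh world x, uRx]
27. ~(<>(q -> ~s) & ~[]p), x   [~<>-rule on 5 via uRx]
28. <>(q -> ~s), x   [[]-rule on 8 via uRx]
29. p, x   [[]-rule on 12 via uRx]
30. ~s, x   [->-rule on 26 (branches; this branch)]
31. []p, x   [~&-rule on 27 (branches; this branch)]
32. q -> ~s, y   [<>-rule on 15: fresh world y, vRy]
33. p, y   [[]-rule on 17 via vRy]
34. ~s, y   [->-rule on 32 (branches; this branch)]
35. ~p, z   [~[]-rule on 18: fresh world z, wRz]
36. ~(q -> ~s), z   [~<>-rule on 22 via wRz]
37. q, z   [~->-rule on 36]
38. s, z   [~->-rule on 36]
39. q -> ~s, w6   [<>-rule on 20: fresh world w6, wRw6]
40. ~(q -> ~s), w6   [~<>-rule on 22 via wRw6]
41. q, w6   [~->-rule on 40]
42. s, w6   [~->-rule on 40]
43. ~s, w6   [->-rule on 39 (branches; this branch)]
Accessibility: uRu, uRv, uRw, uRx, vRv, vRy, wRw, wRz, wRw6, xRx, yRy, zRz, w6Rw6
Branch closes: s and ~s both at w6.
Every branch of the negation's tableau closes; the branch above is one of them.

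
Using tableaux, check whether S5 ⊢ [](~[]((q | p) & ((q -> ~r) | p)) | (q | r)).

Tableau for the negation ~[](~[]((q | p) & ((q -> ~r) | p)) | (q | r)):
1. ~[](~[]((q | p) & ((q -> ~r) | p)) | (q | r)), w0
2. ~(~[]((q | p) & ((q -> ~r) | p)) | (q | r)), w1
3. []((q | p) & ((q -> ~r) | p)), w1
4. ~(q | r), w1
5. ~q, w1
6. ~r, w1
7. (q | p) & ((q -> ~r) | p), w0
8. q | p, w0
9. (q -> ~r) | p, w0
10. (q | p) & ((q -> ~r) | p), w1
11. q | p, w1
12. (q -> ~r) | p, w1
13. p, w0
14. p, w1
Accessibility: w0Rw0, w0Rw1, w1Rw0, w1Rw1
The negation has an open branch (countermodel exists).

No, not valid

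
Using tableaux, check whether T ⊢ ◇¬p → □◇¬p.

Tableau for the negation ¬(◇¬p → □◇¬p):
1. ¬(◇¬p → □◇¬p), w0
2. ◇¬p, w0   [¬→-rule on 1]
3. ¬□◇¬p, w0   [¬→-rule on 1]
4. ¬p, w1   [◇-rule on 2: fresh world w1, w0Rw1]
5. ¬◇¬p, w2   [¬□-rule on 3: fresh world w2, w0Rw2]
6. p, w2   [¬◇-rule on 5 via w2Rw2]
Accessibility: w0Rw0, w0Rw1, w0Rw2, w1Rw1, w2Rw2
The negation has an open branch (countermodel exists).

Not valid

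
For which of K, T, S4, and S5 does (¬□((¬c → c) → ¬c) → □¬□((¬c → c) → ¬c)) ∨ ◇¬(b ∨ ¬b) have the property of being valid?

S5-tableau for the negation ¬((¬□((¬c → c) → ¬c) → □¬□((¬c → c) → ¬c)) ∨ ◇¬(b ∨ ¬b)):
1. ¬((¬□((¬c → c) → ¬c) → □¬□((¬c → c) → ¬c)) ∨ ◇¬(b ∨ ¬b)), u
2. ¬(¬□((¬c → c) → ¬c) → □¬□((¬c → c) → ¬c)), u
3. ¬◇¬(b ∨ ¬b), u
4. ¬□((¬c → c) → ¬c), u
5. ¬□¬□((¬c → c) → ¬c), u
6. b ∨ ¬b, u
7. ¬b, u
8. ¬((¬c → c) → ¬c), v
9. ¬c → c, v
10. c, v
11. b ∨ ¬b, v
12. ¬b, v
13. □((¬c → c) → ¬c), w
14. b ∨ ¬b, w
15. (¬c → c) → ¬c, u
16. (¬c → c) → ¬c, v
17. (¬c → c) → ¬c, w
18. ¬b, w
19. ¬(¬c → c), u
20. ¬c, u
21. ¬(¬c → c), v
22. ¬c, v
Accessibility: uRu, uRv, uRw, vRu, vRv, vRw, wRu, wRv, wRw
Branch closes: c and ¬c both at v.
Every branch closes (one shown): valid in S5.
S4-tableau for the negation ¬((¬□((¬c → c) → ¬c) → □¬□((¬c → c) → ¬c)) ∨ ◇¬(b ∨ ¬b)):
1. ¬((¬□((¬c → c) → ¬c) → □¬□((¬c → c) → ¬c)) ∨ ◇¬(b ∨ ¬b)), u
2. ¬(¬□((¬c → c) → ¬c) → □¬□((¬c → c) → ¬c)), u
3. ¬◇¬(b ∨ ¬b), u
4. ¬□((¬c → c) → ¬c), u
5. ¬□¬□((¬c → c) → ¬c), u
6. b ∨ ¬b, u
7. ¬b, u
8. ¬((¬c → c) → ¬c), v
9. ¬c → c, v
10. c, v
11. b ∨ ¬b, v
12. ¬b, v
13. □((¬c → c) → ¬c), w
14. b ∨ ¬b, w
15. (¬c → c) → ¬c, w
16. ¬b, w
17. ¬c, w
Accessibility: uRu, uRv, uRw, vRv, wRw
Complete open branch: countermodel on an S4-frame, so not valid in S4, nor in K, T (the same frame is also a K-frame and a T-frame).

S5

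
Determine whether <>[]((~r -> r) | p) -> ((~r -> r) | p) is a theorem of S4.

Tableau for the negation ~(<>[]((~r -> r) | p) -> ((~r -> r) | p)):
1. ~(<>[]((~r -> r) | p) -> ((~r -> r) | p)), w0
2. <>[]((~r -> r) | p), w0
3. ~((~r -> r) | p), w0
4. ~(~r -> r), w0
5. ~p, w0
6. ~r, w0
7. []((~r -> r) | p), w1
8. (~r -> r) | p, w1
9. p, w1
Accessibility: w0Rw0, w0Rw1, w1Rw1
The negation has an open branch (countermodel exists).

Not valid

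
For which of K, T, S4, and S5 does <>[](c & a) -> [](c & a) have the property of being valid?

S5

S5-tableau for the negation ~(<>[](c & a) -> [](c & a)):
1. ~(<>[](c & a) -> [](c & a)), 0
2. <>[](c & a), 0   [~->-rule on 1]
3. ~[](c & a), 0   [~->-rule on 1]
4. [](c & a), 1   [<>-rule on 2: fresh world 1, 0R1]
5. c & a, 0   [[]-rule on 4 via 1R0]
6. c, 0   [&-rule on 5]
7. a, 0   [&-rule on 5]
8. c & a, 1   [[]-rule on 4 via 1R1]
9. c, 1   [&-rule on 8]
10. a, 1   [&-rule on 8]
11. ~(c & a), 2   [~[]-rule on 3: fresh world 2, 0R2]
12. c & a, 2   [[]-rule on 4 via 1R2]
13. c, 2   [&-rule on 12]
14. a, 2   [&-rule on 12]
15. ~a, 2   [~&-rule on 11 (branches; this branch)]
Accessibility: 0R0, 0R1, 0R2, 1R0, 1R1, 1R2, 2R0, 2R1, 2R2
Branch closes: a and ~a both at 2.
Every branch closes (one shown): valid in S5.
S4-tableau for the negation ~(<>[](c & a) -> [](c & a)):
1. ~(<>[](c & a) -> [](c & a)), 0
2. <>[](c & a), 0   [~->-rule on 1]
3. ~[](c & a), 0   [~->-rule on 1]
4. [](c & a), 1   [<>-rule on 2: fresh world 1, 0R1]
5. c & a, 1   [[]-rule on 4 via 1R1]
6. c, 1   [&-rule on 5]
7. a, 1   [&-rule on 5]
8. ~(c & a), 2   [~[]-rule on 3: fresh world 2, 0R2]
9. ~a, 2   [~&-rule on 8 (branches; this branch)]
Accessibility: 0R0, 0R1, 0R2, 1R1, 2R2
Complete open branch: countermodel on an S4-frame, so not valid in S4, nor in K, T (the same frame is also a K-frame and a T-frame).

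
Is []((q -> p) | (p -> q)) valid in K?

Valid in K

Tableau for the negation ~[]((q -> p) | (p -> q)):
1. ~[]((q -> p) | (p -> q)), u
2. ~((q -> p) | (p -> q)), v
3. ~(q -> p), v
4. ~(p -> q), v
5. q, v
6. ~p, v
7. p, v
8. ~q, v
Accessibility: uRv
Branch closes: p and ~p both at v.
Every branch of the negation's tableau closes; the branch above is one of them.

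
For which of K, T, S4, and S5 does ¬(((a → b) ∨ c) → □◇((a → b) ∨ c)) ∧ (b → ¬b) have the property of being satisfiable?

K, T, S4

S4-tableau for the formula:
1. ¬(((a → b) ∨ c) → □◇((a → b) ∨ c)) ∧ (b → ¬b), 0
2. ¬(((a → b) ∨ c) → □◇((a → b) ∨ c)), 0
3. b → ¬b, 0
4. (a → b) ∨ c, 0
5. ¬□◇((a → b) ∨ c), 0
6. ¬b, 0
7. c, 0
8. ¬◇((a → b) ∨ c), 1
9. ¬((a → b) ∨ c), 1
10. ¬(a → b), 1
11. ¬c, 1
12. a, 1
13. ¬b, 1
Accessibility: 0R0, 0R1, 1R1
Complete open branch: satisfiable in S4, hence also in K, T (this S4-model is also a K-model and a T-model).
S5-tableau for the formula:
1. ¬(((a → b) ∨ c) → □◇((a → b) ∨ c)) ∧ (b → ¬b), 0
2. ¬(((a → b) ∨ c) → □◇((a → b) ∨ c)), 0
3. b → ¬b, 0
4. (a → b) ∨ c, 0
5. ¬□◇((a → b) ∨ c), 0
6. ¬b, 0
7. a → b, 0
8. ¬a, 0
9. ¬◇((a → b) ∨ c), 1
10. ¬((a → b) ∨ c), 0
11. ¬(a → b), 0
12. ¬c, 0
13. a, 0
Accessibility: 0R0, 0R1, 1R0, 1R1
Branch closes: a and ¬a both at 0.
Every branch closes (one shown): unsatisfiable in S5.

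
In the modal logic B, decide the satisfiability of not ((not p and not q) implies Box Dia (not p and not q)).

No, unsatisfiable

1. not ((not p and not q) implies Box Dia (not p and not q)), 0
2. not p and not q, 0
3. not Box Dia (not p and not q), 0
4. not p, 0
5. not q, 0
6. not Dia (not p and not q), 1
7. not (not p and not q), 0
8. not (not p and not q), 1
9. q, 0
Accessibility: 0R0, 0R1, 1R0, 1R1
Branch closes: q and not q both at 0.
All branches of the tableau close; one closing branch shown above.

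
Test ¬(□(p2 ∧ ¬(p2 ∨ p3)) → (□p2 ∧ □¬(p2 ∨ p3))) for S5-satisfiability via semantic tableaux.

1. ¬(□(p2 ∧ ¬(p2 ∨ p3)) → (□p2 ∧ □¬(p2 ∨ p3))), u
2. □(p2 ∧ ¬(p2 ∨ p3)), u
3. ¬(□p2 ∧ □¬(p2 ∨ p3)), u
4. p2 ∧ ¬(p2 ∨ p3), u
5. p2, u
6. ¬(p2 ∨ p3), u
7. ¬p2, u
8. ¬p3, u
Accessibility: uRu
Branch closes: p2 and ¬p2 both at u.
All branches of the tableau close; one closing branch shown above.

No, unsatisfiable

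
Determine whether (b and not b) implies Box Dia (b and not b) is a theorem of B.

Tableau for the negation not ((b and not b) implies Box Dia (b and not b)):
1. not ((b and not b) implies Box Dia (b and not b)), w0
2. b and not b, w0
3. not Box Dia (b and not b), w0
4. b, w0
5. not b, w0
Accessibility: w0Rw0
Branch closes: b and not b both at w0.
All branches of the negation close; one closing branch shown above.

Valid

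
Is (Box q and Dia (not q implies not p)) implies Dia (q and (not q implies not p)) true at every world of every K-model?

Valid in K

Tableau for the negation not ((Box q and Dia (not q implies not p)) implies Dia (q and (not q implies not p))):
1. not ((Box q and Dia (not q implies not p)) implies Dia (q and (not q implies not p))), u
2. Box q and Dia (not q implies not p), u
3. not Dia (q and (not q implies not p)), u
4. Box q, u
5. Dia (not q implies not p), u
6. not q implies not p, v
7. not (q and (not q implies not p)), v
8. q, v
9. not p, v
10. not (not q implies not p), v
11. not q, v
12. p, v
Accessibility: uRv
Branch closes: q and not q both at v.
Every branch of the negation's tableau closes; the branch above is one of them.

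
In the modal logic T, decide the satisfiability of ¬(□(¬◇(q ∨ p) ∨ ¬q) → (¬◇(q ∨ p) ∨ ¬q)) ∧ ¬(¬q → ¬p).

Unsatisfiable

1. ¬(□(¬◇(q ∨ p) ∨ ¬q) → (¬◇(q ∨ p) ∨ ¬q)) ∧ ¬(¬q → ¬p), u
2. ¬(□(¬◇(q ∨ p) ∨ ¬q) → (¬◇(q ∨ p) ∨ ¬q)), u
3. ¬(¬q → ¬p), u
4. □(¬◇(q ∨ p) ∨ ¬q), u
5. ¬(¬◇(q ∨ p) ∨ ¬q), u
6. ¬q, u
7. p, u
8. ◇(q ∨ p), u
9. q, u
Accessibility: uRu
Branch closes: q and ¬q both at u.
All branches of the tableau close; one closing branch shown above.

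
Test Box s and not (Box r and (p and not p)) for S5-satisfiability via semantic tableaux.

1. Box s and not (Box r and (p and not p)), w0
2. Box s, w0
3. not (Box r and (p and not p)), w0
4. s, w0
5. not (p and not p), w0
6. p, w0
Accessibility: w0Rw0

Satisfiable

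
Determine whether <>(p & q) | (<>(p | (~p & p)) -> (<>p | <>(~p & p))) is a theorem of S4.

Yes, valid

Tableau for the negation ~(<>(p & q) | (<>(p | (~p & p)) -> (<>p | <>(~p & p)))):
1. ~(<>(p & q) | (<>(p | (~p & p)) -> (<>p | <>(~p & p)))), u
2. ~<>(p & q), u
3. ~(<>(p | (~p & p)) -> (<>p | <>(~p & p))), u
4. <>(p | (~p & p)), u
5. ~(<>p | <>(~p & p)), u
6. ~<>p, u
7. ~<>(~p & p), u
8. ~(p & q), u
9. ~p, u
10. ~(~p & p), u
11. ~q, u
12. p | (~p & p), v
13. ~(p & q), v
14. ~p, v
15. ~(~p & p), v
16. ~p & p, v
17. p, v
Accessibility: uRu, uRv, vRv
Branch closes: p and ~p both at v.
All branches of the negation close; one closing branch shown above.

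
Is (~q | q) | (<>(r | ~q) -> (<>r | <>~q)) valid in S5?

Valid

Tableau for the negation ~((~q | q) | (<>(r | ~q) -> (<>r | <>~q))):
1. ~((~q | q) | (<>(r | ~q) -> (<>r | <>~q))), w0
2. ~(~q | q), w0
3. ~(<>(r | ~q) -> (<>r | <>~q)), w0
4. q, w0
5. ~q, w0
Accessibility: w0Rw0
Branch closes: q and ~q both at w0.
All branches of the negation close; one closing branch shown above.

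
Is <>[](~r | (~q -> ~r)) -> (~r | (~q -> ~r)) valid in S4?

Tableau for the negation ~(<>[](~r | (~q -> ~r)) -> (~r | (~q -> ~r))):
1. ~(<>[](~r | (~q -> ~r)) -> (~r | (~q -> ~r))), u
2. <>[](~r | (~q -> ~r)), u
3. ~(~r | (~q -> ~r)), u
4. r, u
5. ~(~q -> ~r), u
6. ~q, u
7. [](~r | (~q -> ~r)), v
8. ~r | (~q -> ~r), v
9. ~q -> ~r, v
10. ~r, v
Accessibility: uRu, uRv, vRv
The negation has an open branch (countermodel exists).

Not valid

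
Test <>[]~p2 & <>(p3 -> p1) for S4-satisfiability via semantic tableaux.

Yes, satisfiable

1. <>[]~p2 & <>(p3 -> p1), w0
2. <>[]~p2, w0
3. <>(p3 -> p1), w0
4. []~p2, w1
5. ~p2, w1
6. p3 -> p1, w2
7. p1, w2
Accessibility: w0Rw0, w0Rw1, w0Rw2, w1Rw1, w2Rw2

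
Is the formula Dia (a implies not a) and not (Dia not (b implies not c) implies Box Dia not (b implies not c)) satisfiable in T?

Yes, satisfiable

1. Dia (a implies not a) and not (Dia not (b implies not c) implies Box Dia not (b implies not c)), w0
2. Dia (a implies not a), w0
3. not (Dia not (b implies not c) implies Box Dia not (b implies not c)), w0
4. Dia not (b implies not c), w0
5. not Box Dia not (b implies not c), w0
6. a implies not a, w1
7. not a, w1
8. not (b implies not c), w2
9. b, w2
10. c, w2
11. not Dia not (b implies not c), w3
12. b implies not c, w3
13. not c, w3
Accessibility: w0Rw0, w0Rw1, w0Rw2, w0Rw3, w1Rw1, w2Rw2, w3Rw3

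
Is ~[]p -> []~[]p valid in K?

No, not valid

Tableau for the negation ~(~[]p -> []~[]p):
1. ~(~[]p -> []~[]p), 0
2. ~[]p, 0   [~->-rule on 1]
3. ~[]~[]p, 0   [~->-rule on 1]
4. ~p, 1   [~[]-rule on 2: fresh world 1, 0R1]
5. []p, 2   [~[]-rule on 3: fresh world 2, 0R2]
Accessibility: 0R1, 0R2
The negation has an open branch (countermodel exists).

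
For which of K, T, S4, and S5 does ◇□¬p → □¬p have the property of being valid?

S5-tableau for the negation ¬(◇□¬p → □¬p):
1. ¬(◇□¬p → □¬p), w0
2. ◇□¬p, w0
3. ¬□¬p, w0
4. □¬p, w1
5. ¬p, w0
6. ¬p, w1
7. p, w2
8. ¬p, w2
Accessibility: w0Rw0, w0Rw1, w0Rw2, w1Rw0, w1Rw1, w1Rw2, w2Rw0, w2Rw1, w2Rw2
Branch closes: p and ¬p both at w2.
Every branch closes (one shown): valid in S5.
S4-tableau for the negation ¬(◇□¬p → □¬p):
1. ¬(◇□¬p → □¬p), w0
2. ◇□¬p, w0
3. ¬□¬p, w0
4. □¬p, w1
5. ¬p, w1
6. p, w2
Accessibility: w0Rw0, w0Rw1, w0Rw2, w1Rw1, w2Rw2
Complete open branch: countermodel on an S4-frame, so not valid in S4, nor in K, T (the same frame is also a K-frame and a T-frame).

S5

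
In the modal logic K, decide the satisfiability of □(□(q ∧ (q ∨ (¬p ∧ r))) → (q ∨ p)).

1. □(□(q ∧ (q ∨ (¬p ∧ r))) → (q ∨ p)), 0

Satisfiable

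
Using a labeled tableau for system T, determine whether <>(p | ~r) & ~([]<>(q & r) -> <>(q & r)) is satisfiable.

No, unsatisfiable

1. <>(p | ~r) & ~([]<>(q & r) -> <>(q & r)), 0
2. <>(p | ~r), 0   [&-rule on 1]
3. ~([]<>(q & r) -> <>(q & r)), 0   [&-rule on 1]
4. []<>(q & r), 0   [~->-rule on 3]
5. ~<>(q & r), 0   [~->-rule on 3]
6. <>(q & r), 0   [[]-rule on 4 via 0R0]
7. ~(q & r), 0   [~<>-rule on 5 via 0R0]
8. ~r, 0   [~&-rule on 7 (branches; this branch)]
9. p | ~r, 1   [<>-rule on 2: fresh world 1, 0R1]
10. <>(q & r), 1   [[]-rule on 4 via 0R1]
11. ~(q & r), 1   [~<>-rule on 5 via 0R1]
12. ~r, 1   [|-rule on 9 (branches; this branch)]
13. q & r, 2   [<>-rule on 6: fresh world 2, 0R2]
14. q, 2   [&-rule on 13]
15. r, 2   [&-rule on 13]
16. <>(q & r), 2   [[]-rule on 4 via 0R2]
17. ~(q & r), 2   [~<>-rule on 5 via 0R2]
18. ~r, 2   [~&-rule on 17 (branches; this branch)]
Accessibility: 0R0, 0R1, 0R2, 1R1, 2R2
Branch closes: r and ~r both at 2.
(One branch shown.) All branches close.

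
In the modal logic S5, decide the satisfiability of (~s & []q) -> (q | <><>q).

Satisfiable

1. (~s & []q) -> (q | <><>q), 0
2. q | <><>q, 0   [->-rule on 1 (branches; this branch)]
3. <><>q, 0   [|-rule on 2 (branches; this branch)]
4. <>q, 1   [<>-rule on 3: fresh world 1, 0R1]
5. q, 2   [<>-rule on 4: fresh world 2, 1R2]
Accessibility: 0R0, 0R1, 0R2, 1R0, 1R1, 1R2, 2R0, 2R1, 2R2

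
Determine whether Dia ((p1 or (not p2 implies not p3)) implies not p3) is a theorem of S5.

Tableau for the negation not Dia ((p1 or (not p2 implies not p3)) implies not p3):
1. not Dia ((p1 or (not p2 implies not p3)) implies not p3), 0
2. not ((p1 or (not p2 implies not p3)) implies not p3), 0
3. p1 or (not p2 implies not p3), 0
4. p3, 0
5. not p2 implies not p3, 0
6. p2, 0
Accessibility: 0R0
The negation has an open branch (countermodel exists).

Not valid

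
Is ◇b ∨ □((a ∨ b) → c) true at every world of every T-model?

Tableau for the negation ¬(◇b ∨ □((a ∨ b) → c)):
1. ¬(◇b ∨ □((a ∨ b) → c)), u
2. ¬◇b, u
3. ¬□((a ∨ b) → c), u
4. ¬b, u
5. ¬((a ∨ b) → c), v
6. a ∨ b, v
7. ¬c, v
8. ¬b, v
9. a, v
Accessibility: uRu, uRv, vRv
The negation has an open branch (countermodel exists).

Not valid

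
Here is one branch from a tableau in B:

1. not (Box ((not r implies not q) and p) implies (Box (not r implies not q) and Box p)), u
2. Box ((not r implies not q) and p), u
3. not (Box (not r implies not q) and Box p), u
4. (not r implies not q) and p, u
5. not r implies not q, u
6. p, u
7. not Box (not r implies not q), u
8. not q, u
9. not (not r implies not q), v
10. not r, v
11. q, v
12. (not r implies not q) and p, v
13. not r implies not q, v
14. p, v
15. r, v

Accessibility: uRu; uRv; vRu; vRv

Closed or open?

Closed

Both r and not r appear at v.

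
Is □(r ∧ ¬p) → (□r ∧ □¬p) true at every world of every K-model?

Tableau for the negation ¬(□(r ∧ ¬p) → (□r ∧ □¬p)):
1. ¬(□(r ∧ ¬p) → (□r ∧ □¬p)), u
2. □(r ∧ ¬p), u   [¬→-rule on 1]
3. ¬(□r ∧ □¬p), u   [¬→-rule on 1]
4. ¬□¬p, u   [¬∧-rule on 3 (branches; this branch)]
5. p, v   [¬□-rule on 4: fresh world v, uRv]
6. r ∧ ¬p, v   [□-rule on 2 via uRv]
7. r, v   [∧-rule on 6]
8. ¬p, v   [∧-rule on 6]
Accessibility: uRv
Branch closes: p and ¬p both at v.
All branches of the negation close; one closing branch shown above.

Valid in K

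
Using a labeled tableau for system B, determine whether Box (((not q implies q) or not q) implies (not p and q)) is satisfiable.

Satisfiable (open branch found)

1. Box (((not q implies q) or not q) implies (not p and q)), 0
2. ((not q implies q) or not q) implies (not p and q), 0
3. not p and q, 0
4. not p, 0
5. q, 0
Accessibility: 0R0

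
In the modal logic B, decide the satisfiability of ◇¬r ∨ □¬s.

1. ◇¬r ∨ □¬s, w0
2. □¬s, w0
3. ¬s, w0
Accessibility: w0Rw0

Satisfiable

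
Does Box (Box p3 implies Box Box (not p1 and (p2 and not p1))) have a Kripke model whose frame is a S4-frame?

1. Box (Box p3 implies Box Box (not p1 and (p2 and not p1))), w0
2. Box p3 implies Box Box (not p1 and (p2 and not p1)), w0   [Box-rule on 1 via w0Rw0]
3. Box Box (not p1 and (p2 and not p1)), w0   [implies-rule on 2 (branches; this branch)]
4. Box (not p1 and (p2 and not p1)), w0   [Box-rule on 3 via w0Rw0]
5. not p1 and (p2 and not p1), w0   [Box-rule on 4 via w0Rw0]
6. not p1, w0   [and-rule on 5]
7. p2 and not p1, w0   [and-rule on 5]
8. p2, w0   [and-rule on 7]
Accessibility: w0Rw0

Satisfiable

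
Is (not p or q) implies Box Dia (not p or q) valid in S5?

Tableau for the negation not ((not p or q) implies Box Dia (not p or q)):
1. not ((not p or q) implies Box Dia (not p or q)), 0
2. not p or q, 0
3. not Box Dia (not p or q), 0
4. q, 0
5. not Dia (not p or q), 1
6. not (not p or q), 0
7. p, 0
8. not q, 0
Accessibility: 0R0, 0R1, 1R0, 1R1
Branch closes: q and not q both at 0.
All branches of the negation close; one closing branch shown above.

Yes, valid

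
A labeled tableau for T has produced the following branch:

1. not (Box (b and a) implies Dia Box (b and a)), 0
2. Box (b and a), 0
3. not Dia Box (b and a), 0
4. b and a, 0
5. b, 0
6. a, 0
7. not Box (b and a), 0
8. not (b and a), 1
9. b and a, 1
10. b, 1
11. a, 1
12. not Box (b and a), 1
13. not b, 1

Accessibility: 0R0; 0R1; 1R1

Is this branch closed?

Yes, closed

Both b and not b appear at 1.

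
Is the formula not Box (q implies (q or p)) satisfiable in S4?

Unsatisfiable (every branch closes)

1. not Box (q implies (q or p)), 0
2. not (q implies (q or p)), 1
3. q, 1
4. not (q or p), 1
5. not q, 1
6. not p, 1
Accessibility: 0R0, 0R1, 1R1
Branch closes: q and not q both at 1.
Every branch closes; the branch above is one of them.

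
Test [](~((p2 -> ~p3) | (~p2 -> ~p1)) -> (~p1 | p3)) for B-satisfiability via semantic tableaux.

Satisfiable (open branch found)

1. [](~((p2 -> ~p3) | (~p2 -> ~p1)) -> (~p1 | p3)), u
2. ~((p2 -> ~p3) | (~p2 -> ~p1)) -> (~p1 | p3), u   [[]-rule on 1 via uRu]
3. ~p1 | p3, u   [->-rule on 2 (branches; this branch)]
4. p3, u   [|-rule on 3 (branches; this branch)]
Accessibility: uRu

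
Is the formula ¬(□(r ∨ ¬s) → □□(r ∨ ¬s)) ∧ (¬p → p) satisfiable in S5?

1. ¬(□(r ∨ ¬s) → □□(r ∨ ¬s)) ∧ (¬p → p), u
2. ¬(□(r ∨ ¬s) → □□(r ∨ ¬s)), u   [∧-rule on 1]
3. ¬p → p, u   [∧-rule on 1]
4. □(r ∨ ¬s), u   [¬→-rule on 2]
5. ¬□□(r ∨ ¬s), u   [¬→-rule on 2]
6. r ∨ ¬s, u   [□-rule on 4 via uRu]
7. p, u   [→-rule on 3 (branches; this branch)]
8. ¬s, u   [∨-rule on 6 (branches; this branch)]
9. ¬□(r ∨ ¬s), v   [¬□-rule on 5: fresh world v, uRv]
10. r ∨ ¬s, v   [□-rule on 4 via uRv]
11. ¬s, v   [∨-rule on 10 (branches; this branch)]
12. ¬(r ∨ ¬s), w   [¬□-rule on 9: fresh world w, vRw]
13. ¬r, w   [¬∨-rule on 12]
14. s, w   [¬∨-rule on 12]
15. r ∨ ¬s, w   [□-rule on 4 via uRw]
16. ¬s, w   [∨-rule on 15 (branches; this branch)]
Accessibility: uRu, uRv, uRw, vRu, vRv, vRw, wRu, wRv, wRw
Branch closes: s and ¬s both at w.
All branches of the tableau close; one closing branch shown above.

Unsatisfiable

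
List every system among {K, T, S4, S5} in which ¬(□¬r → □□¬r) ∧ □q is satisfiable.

K, T

S4-tableau for the formula:
1. ¬(□¬r → □□¬r) ∧ □q, u
2. ¬(□¬r → □□¬r), u   [∧-rule on 1]
3. □q, u   [∧-rule on 1]
4. □¬r, u   [¬→-rule on 2]
5. ¬□□¬r, u   [¬→-rule on 2]
6. q, u   [□-rule on 3 via uRu]
7. ¬r, u   [□-rule on 4 via uRu]
8. ¬□¬r, v   [¬□-rule on 5: fresh world v, uRv]
9. q, v   [□-rule on 3 via uRv]
10. ¬r, v   [□-rule on 4 via uRv]
11. r, w   [¬□-rule on 8: fresh world w, vRw]
12. q, w   [□-rule on 3 via uRw]
13. ¬r, w   [□-rule on 4 via uRw]
Accessibility: uRu, uRv, uRw, vRv, vRw, wRw
Branch closes: r and ¬r both at w.
Every branch closes (one shown): unsatisfiable in S4, hence also in S5 (every S5-frame is an S4-frame).
T-tableau for the formula:
1. ¬(□¬r → □□¬r) ∧ □q, u
2. ¬(□¬r → □□¬r), u   [∧-rule on 1]
3. □q, u   [∧-rule on 1]
4. □¬r, u   [¬→-rule on 2]
5. ¬□□¬r, u   [¬→-rule on 2]
6. q, u   [□-rule on 3 via uRu]
7. ¬r, u   [□-rule on 4 via uRu]
8. ¬□¬r, v   [¬□-rule on 5: fresh world v, uRv]
9. q, v   [□-rule on 3 via uRv]
10. ¬r, v   [□-rule on 4 via uRv]
11. r, w   [¬□-rule on 8: fresh world w, vRw]
Accessibility: uRu, uRv, vRv, vRw, wRw
Complete open branch: satisfiable in T, hence also in K (this T-model is also a K-model).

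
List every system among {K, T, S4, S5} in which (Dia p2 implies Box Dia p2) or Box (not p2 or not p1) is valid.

S5

S4-tableau for the negation not ((Dia p2 implies Box Dia p2) or Box (not p2 or not p1)):
1. not ((Dia p2 implies Box Dia p2) or Box (not p2 or not p1)), 0
2. not (Dia p2 implies Box Dia p2), 0   [neg-or-rule on 1]
3. not Box (not p2 or not p1), 0   [neg-or-rule on 1]
4. Dia p2, 0   [neg-implies-rule on 2]
5. not Box Dia p2, 0   [neg-implies-rule on 2]
6. not (not p2 or not p1), 1   [neg-Box-rule on 3: fresh world 1, 0R1]
7. p2, 1   [neg-or-rule on 6]
8. p1, 1   [neg-or-rule on 6]
9. p2, 2   [Dia-rule on 4: fresh world 2, 0R2]
10. not Dia p2, 3   [neg-Box-rule on 5: fresh world 3, 0R3]
11. not p2, 3   [neg-Dia-rule on 10 via 3R3]
Accessibility: 0R0, 0R1, 0R2, 0R3, 1R1, 2R2, 3R3
Complete open branch: countermodel on an S4-frame, so not valid in S4, nor in K, T (the same frame is also a K-frame and a T-frame).
S5-tableau for the negation not ((Dia p2 implies Box Dia p2) or Box (not p2 or not p1)):
1. not ((Dia p2 implies Box Dia p2) or Box (not p2 or not p1)), 0
2. not (Dia p2 implies Box Dia p2), 0   [neg-or-rule on 1]
3. not Box (not p2 or not p1), 0   [neg-or-rule on 1]
4. Dia p2, 0   [neg-implies-rule on 2]
5. not Box Dia p2, 0   [neg-implies-rule on 2]
6. not (not p2 or not p1), 1   [neg-Box-rule on 3: fresh world 1, 0R1]
7. p2, 1   [neg-or-rule on 6]
8. p1, 1   [neg-or-rule on 6]
9. p2, 2   [Dia-rule on 4: fresh world 2, 0R2]
10. not Dia p2, 3   [neg-Box-rule on 5: fresh world 3, 0R3]
11. not p2, 0   [neg-Dia-rule on 10 via 3R0]
12. not p2, 1   [neg-Dia-rule on 10 via 3R1]
Accessibility: 0R0, 0R1, 0R2, 0R3, 1R0, 1R1, 1R2, 1R3, 2R0, 2R1, 2R2, 2R3, 3R0, 3R1, 3R2, 3R3
Branch closes: p2 and not p2 both at 1.
Every branch closes (one shown): valid in S5.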